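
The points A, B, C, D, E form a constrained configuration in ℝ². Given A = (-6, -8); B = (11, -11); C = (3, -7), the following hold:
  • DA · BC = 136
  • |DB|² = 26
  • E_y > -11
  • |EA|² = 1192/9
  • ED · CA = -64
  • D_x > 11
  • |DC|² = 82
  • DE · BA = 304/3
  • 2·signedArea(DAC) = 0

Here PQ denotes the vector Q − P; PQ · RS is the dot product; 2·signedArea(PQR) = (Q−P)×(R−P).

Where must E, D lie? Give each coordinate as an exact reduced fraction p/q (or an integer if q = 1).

D = (12, -6)
E = (16/3, -10)

1. D_x = 12  [2·signedArea(DAC) = 0 ∩ DA · BC = 136]
2. D_y = -6  [2·signedArea(DAC) = 0 ∩ DA · BC = 136]
   → D = (12, -6)
3. E_x = 16/3  [ED · CA = -64 ∩ DE · BA = 304/3]
4. E_y = -10  [ED · CA = -64 ∩ DE · BA = 304/3]
   → E = (16/3, -10)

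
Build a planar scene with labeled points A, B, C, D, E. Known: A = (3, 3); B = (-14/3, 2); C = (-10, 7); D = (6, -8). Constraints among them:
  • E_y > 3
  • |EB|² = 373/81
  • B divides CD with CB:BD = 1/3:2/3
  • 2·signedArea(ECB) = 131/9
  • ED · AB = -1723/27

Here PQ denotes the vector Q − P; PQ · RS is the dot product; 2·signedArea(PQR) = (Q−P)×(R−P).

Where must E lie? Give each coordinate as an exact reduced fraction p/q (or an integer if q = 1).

1. E_x = -35/9  [2·signedArea(ECB) = 131/9 ∩ ED · AB = -1723/27]
2. E_y = 4  [2·signedArea(ECB) = 131/9 ∩ ED · AB = -1723/27]
   → E = (-35/9, 4)

E = (-35/9, 4)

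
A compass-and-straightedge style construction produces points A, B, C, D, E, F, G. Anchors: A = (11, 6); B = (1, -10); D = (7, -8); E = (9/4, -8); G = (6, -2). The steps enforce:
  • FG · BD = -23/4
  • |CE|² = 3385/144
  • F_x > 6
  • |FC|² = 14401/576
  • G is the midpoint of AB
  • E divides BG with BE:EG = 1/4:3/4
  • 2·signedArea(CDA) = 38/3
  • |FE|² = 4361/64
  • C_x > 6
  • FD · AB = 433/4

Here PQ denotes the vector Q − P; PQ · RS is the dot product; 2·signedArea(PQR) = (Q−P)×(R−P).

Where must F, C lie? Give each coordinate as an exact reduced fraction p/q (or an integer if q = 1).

1. F_x = 53/8  [FG · BD = -23/4 ∩ FD · AB = 433/4]
2. F_y = -1  [FG · BD = -23/4 ∩ FD · AB = 433/4]
   → F = (53/8, -1)
3. C_x = 20/3  [line -14·x + 4·y + 352/3 = 0 ∩ |CE|² = 3385/144]
4. C_y = -6  [line -14·x + 4·y + 352/3 = 0 ∩ |CE|² = 3385/144]
   → C = (20/3, -6)

C = (20/3, -6)
F = (53/8, -1)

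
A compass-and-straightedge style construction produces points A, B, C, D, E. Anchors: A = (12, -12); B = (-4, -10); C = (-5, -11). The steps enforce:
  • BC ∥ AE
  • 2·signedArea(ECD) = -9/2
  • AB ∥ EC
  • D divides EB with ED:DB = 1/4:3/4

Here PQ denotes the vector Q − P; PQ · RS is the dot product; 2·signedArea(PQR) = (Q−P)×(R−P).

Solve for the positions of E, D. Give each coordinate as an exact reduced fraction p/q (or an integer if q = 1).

D = (29/4, -49/4)
E = (11, -13)

1. E_x = 11  [AB ∥ EC ∩ BC ∥ AE]
2. E_y = -13  [AB ∥ EC ∩ BC ∥ AE]
   → E = (11, -13)
3. D_x = 29/4  [D divides EB with ED:DB = 1/4:3/4]
4. D_y = -49/4  [D divides EB with ED:DB = 1/4:3/4]
   → D = (29/4, -49/4)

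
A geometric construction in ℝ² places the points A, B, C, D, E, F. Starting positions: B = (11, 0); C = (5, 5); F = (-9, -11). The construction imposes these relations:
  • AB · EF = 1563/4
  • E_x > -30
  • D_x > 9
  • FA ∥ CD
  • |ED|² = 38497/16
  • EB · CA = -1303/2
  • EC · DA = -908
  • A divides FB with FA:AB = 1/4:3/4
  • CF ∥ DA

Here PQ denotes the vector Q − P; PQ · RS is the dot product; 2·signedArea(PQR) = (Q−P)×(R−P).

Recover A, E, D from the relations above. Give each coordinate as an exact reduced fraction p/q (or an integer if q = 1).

A = (-4, -33/4)
D = (10, 31/4)
E = (-29, -22)

1. A_x = -4  [A divides FB with FA:AB = 1/4:3/4]
2. A_y = -33/4  [A divides FB with FA:AB = 1/4:3/4]
   → A = (-4, -33/4)
3. E_x = -29  [EB · CA = -1303/2 ∩ AB · EF = 1563/4]
4. E_y = -22  [EB · CA = -1303/2 ∩ AB · EF = 1563/4]
   → E = (-29, -22)
5. D_x = 10  [CF ∥ DA ∩ FA ∥ CD]
6. D_y = 31/4  [CF ∥ DA ∩ FA ∥ CD]
   → D = (10, 31/4)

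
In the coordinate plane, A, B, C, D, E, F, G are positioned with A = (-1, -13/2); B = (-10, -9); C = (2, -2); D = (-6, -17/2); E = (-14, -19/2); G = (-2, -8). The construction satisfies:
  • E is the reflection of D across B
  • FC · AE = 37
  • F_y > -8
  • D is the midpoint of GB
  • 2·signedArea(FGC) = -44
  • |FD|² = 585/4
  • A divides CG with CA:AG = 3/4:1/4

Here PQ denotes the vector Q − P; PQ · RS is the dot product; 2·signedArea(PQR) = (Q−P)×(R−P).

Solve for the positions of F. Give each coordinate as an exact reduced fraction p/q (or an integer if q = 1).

1. F_x = 6  [2·signedArea(FGC) = -44 ∩ FC · AE = 37]
2. F_y = -7  [2·signedArea(FGC) = -44 ∩ FC · AE = 37]
   → F = (6, -7)

F = (6, -7)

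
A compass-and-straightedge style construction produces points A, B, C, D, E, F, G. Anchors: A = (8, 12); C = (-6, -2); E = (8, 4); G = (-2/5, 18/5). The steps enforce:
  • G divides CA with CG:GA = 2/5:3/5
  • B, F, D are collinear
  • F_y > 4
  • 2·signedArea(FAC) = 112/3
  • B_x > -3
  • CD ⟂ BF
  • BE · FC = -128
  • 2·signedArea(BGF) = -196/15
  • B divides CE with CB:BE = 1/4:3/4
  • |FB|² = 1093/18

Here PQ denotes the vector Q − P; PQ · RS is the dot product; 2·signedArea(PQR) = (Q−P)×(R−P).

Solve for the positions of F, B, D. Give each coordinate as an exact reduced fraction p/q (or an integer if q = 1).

B = (-5/2, -1/2)
D = (-5690/1093, -3166/1093)
F = (10/3, 14/3)

1. B_x = -5/2  [B divides CE with CB:BE = 1/4:3/4]
2. B_y = -1/2  [B divides CE with CB:BE = 1/4:3/4]
   → B = (-5/2, -1/2)
3. F_x = 10/3  [2·signedArea(FAC) = 112/3 ∩ 2·signedArea(BGF) = -196/15]
4. F_y = 14/3  [2·signedArea(FAC) = 112/3 ∩ 2·signedArea(BGF) = -196/15]
   → F = (10/3, 14/3)
5. D_x = -5690/1093  [B, F, D are collinear ∩ CD ⟂ BF]
6. D_y = -3166/1093  [B, F, D are collinear ∩ CD ⟂ BF]
   → D = (-5690/1093, -3166/1093)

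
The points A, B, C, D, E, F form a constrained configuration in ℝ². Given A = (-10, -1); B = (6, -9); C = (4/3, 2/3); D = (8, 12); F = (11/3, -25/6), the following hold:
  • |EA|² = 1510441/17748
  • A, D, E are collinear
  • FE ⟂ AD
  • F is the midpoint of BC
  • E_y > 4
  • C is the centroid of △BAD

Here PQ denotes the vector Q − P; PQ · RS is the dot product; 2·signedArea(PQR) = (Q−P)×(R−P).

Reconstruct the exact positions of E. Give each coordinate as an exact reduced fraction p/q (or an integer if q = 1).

1. E_x = -1243/493  [A, D, E are collinear ∩ FE ⟂ AD]
2. E_y = 13019/2958  [A, D, E are collinear ∩ FE ⟂ AD]
   → E = (-1243/493, 13019/2958)

E = (-1243/493, 13019/2958)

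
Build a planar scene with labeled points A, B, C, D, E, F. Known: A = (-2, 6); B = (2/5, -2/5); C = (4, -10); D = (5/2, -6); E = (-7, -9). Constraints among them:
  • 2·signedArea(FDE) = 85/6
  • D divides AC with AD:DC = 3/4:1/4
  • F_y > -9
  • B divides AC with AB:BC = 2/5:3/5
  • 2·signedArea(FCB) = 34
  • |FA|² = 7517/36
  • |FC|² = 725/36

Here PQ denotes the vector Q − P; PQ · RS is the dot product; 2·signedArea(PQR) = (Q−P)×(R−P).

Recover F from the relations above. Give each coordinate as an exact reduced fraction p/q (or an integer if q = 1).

F = (-1/6, -25/3)

1. F_x = -1/6  [2·signedArea(FDE) = 85/6 ∩ 2·signedArea(FCB) = 34]
2. F_y = -25/3  [2·signedArea(FDE) = 85/6 ∩ 2·signedArea(FCB) = 34]
   → F = (-1/6, -25/3)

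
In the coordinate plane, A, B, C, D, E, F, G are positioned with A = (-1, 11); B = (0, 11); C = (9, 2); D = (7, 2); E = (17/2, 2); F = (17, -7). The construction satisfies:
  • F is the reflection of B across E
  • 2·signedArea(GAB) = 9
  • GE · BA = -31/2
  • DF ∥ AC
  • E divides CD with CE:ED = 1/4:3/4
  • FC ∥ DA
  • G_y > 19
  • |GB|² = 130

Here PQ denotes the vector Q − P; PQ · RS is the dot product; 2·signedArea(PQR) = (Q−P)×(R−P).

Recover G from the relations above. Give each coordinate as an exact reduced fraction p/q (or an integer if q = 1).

G = (-7, 20)

1. G_x = -7  [GE · BA = -31/2 ∩ 2·signedArea(GAB) = 9]
2. G_y = 20  [GE · BA = -31/2 ∩ 2·signedArea(GAB) = 9]
   → G = (-7, 20)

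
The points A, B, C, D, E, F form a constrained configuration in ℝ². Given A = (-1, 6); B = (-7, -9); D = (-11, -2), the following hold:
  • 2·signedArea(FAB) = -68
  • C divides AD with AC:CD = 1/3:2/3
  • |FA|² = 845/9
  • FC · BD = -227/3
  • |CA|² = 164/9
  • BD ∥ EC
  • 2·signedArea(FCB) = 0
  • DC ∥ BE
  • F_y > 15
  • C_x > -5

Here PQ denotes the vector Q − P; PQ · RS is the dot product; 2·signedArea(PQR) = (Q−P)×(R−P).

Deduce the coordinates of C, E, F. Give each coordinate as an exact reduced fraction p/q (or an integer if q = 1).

C = (-13/3, 10/3)
E = (-1/3, -11/3)
F = (-5/3, 47/3)

1. C_x = -13/3  [C divides AD with AC:CD = 1/3:2/3]
2. C_y = 10/3  [C divides AD with AC:CD = 1/3:2/3]
   → C = (-13/3, 10/3)
3. E_x = -1/3  [BD ∥ EC ∩ DC ∥ BE]
4. E_y = -11/3  [BD ∥ EC ∩ DC ∥ BE]
   → E = (-1/3, -11/3)
5. F_x = -5/3  [2·signedArea(FCB) = 0 ∩ FC · BD = -227/3]
6. F_y = 47/3  [2·signedArea(FCB) = 0 ∩ FC · BD = -227/3]
   → F = (-5/3, 47/3)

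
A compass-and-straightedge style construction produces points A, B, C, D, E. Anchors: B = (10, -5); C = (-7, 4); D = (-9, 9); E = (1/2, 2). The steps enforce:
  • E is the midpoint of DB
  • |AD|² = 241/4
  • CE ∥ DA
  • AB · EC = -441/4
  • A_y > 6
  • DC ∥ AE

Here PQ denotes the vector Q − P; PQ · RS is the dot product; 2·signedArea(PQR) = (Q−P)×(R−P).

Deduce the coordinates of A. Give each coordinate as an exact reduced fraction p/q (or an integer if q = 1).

1. A_x = -3/2  [DC ∥ AE ∩ CE ∥ DA]
2. A_y = 7  [DC ∥ AE ∩ CE ∥ DA]
   → A = (-3/2, 7)

A = (-3/2, 7)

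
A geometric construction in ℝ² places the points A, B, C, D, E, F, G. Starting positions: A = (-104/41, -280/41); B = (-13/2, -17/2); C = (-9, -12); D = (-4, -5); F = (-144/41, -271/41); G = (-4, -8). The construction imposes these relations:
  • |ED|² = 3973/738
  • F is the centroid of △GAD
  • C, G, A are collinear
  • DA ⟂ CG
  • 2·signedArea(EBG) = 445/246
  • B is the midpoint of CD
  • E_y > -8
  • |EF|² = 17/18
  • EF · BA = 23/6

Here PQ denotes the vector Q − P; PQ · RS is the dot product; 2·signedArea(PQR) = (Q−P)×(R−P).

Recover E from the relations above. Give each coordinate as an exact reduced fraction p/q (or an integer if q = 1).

1. E_x = -343/82  [2·signedArea(EBG) = 445/246 ∩ EF · BA = 23/6]
2. E_y = -1799/246  [2·signedArea(EBG) = 445/246 ∩ EF · BA = 23/6]
   → E = (-343/82, -1799/246)

E = (-343/82, -1799/246)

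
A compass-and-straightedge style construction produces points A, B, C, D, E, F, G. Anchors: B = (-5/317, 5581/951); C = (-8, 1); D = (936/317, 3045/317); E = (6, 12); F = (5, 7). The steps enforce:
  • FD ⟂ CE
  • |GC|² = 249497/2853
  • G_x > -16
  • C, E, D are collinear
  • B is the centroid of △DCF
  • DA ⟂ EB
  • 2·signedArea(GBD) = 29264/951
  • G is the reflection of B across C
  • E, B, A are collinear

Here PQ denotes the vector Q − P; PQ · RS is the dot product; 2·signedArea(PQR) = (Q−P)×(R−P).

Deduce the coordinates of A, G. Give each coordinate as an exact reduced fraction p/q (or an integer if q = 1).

A = (220771617/66730402, 617700579/66730402)
G = (-5067/317, -3679/951)

1. A_x = 220771617/66730402  [E, B, A are collinear ∩ DA ⟂ EB]
2. A_y = 617700579/66730402  [E, B, A are collinear ∩ DA ⟂ EB]
   → A = (220771617/66730402, 617700579/66730402)
3. G_x = -5067/317  [G is the reflection of B across C]
4. G_y = -3679/951  [G is the reflection of B across C]
   → G = (-5067/317, -3679/951)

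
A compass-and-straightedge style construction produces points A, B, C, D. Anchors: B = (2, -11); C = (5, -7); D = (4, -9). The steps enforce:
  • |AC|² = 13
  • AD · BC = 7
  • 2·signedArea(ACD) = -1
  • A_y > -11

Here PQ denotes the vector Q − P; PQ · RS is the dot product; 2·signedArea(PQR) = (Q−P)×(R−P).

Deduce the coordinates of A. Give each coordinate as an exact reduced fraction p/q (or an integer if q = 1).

A = (3, -10)

1. A_x = 3  [2·signedArea(ACD) = -1 ∩ AD · BC = 7]
2. A_y = -10  [2·signedArea(ACD) = -1 ∩ AD · BC = 7]
   → A = (3, -10)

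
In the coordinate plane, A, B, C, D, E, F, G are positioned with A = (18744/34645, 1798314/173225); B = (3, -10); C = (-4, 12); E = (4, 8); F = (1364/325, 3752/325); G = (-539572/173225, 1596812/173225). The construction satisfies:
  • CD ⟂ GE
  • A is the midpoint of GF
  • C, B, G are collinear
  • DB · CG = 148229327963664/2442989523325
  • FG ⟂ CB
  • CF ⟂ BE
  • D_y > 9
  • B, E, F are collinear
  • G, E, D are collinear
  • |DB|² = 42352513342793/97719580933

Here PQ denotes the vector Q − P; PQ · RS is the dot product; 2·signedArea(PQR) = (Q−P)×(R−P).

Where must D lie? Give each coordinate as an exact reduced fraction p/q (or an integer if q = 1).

1. D_x = -433631887076/97719580933  [G, E, D are collinear ∩ CD ⟂ GE]
2. D_y = 922921354332/97719580933  [G, E, D are collinear ∩ CD ⟂ GE]
   → D = (-433631887076/97719580933, 922921354332/97719580933)

D = (-433631887076/97719580933, 922921354332/97719580933)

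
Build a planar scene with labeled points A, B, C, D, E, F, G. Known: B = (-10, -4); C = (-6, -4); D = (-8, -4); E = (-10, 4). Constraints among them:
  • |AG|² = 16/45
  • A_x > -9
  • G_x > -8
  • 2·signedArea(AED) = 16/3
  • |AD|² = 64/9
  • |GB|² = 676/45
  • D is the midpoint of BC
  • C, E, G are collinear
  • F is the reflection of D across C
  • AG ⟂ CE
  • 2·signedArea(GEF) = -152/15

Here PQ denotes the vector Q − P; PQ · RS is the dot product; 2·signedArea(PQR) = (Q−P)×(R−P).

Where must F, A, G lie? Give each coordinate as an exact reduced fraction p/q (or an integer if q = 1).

1. F_x = -4  [F is the reflection of D across C]
2. F_y = -4  [F is the reflection of D across C]
   → F = (-4, -4)
3. G_x = -112/15  [C, E, G are collinear ∩ 2·signedArea(GEF) = -152/15]
4. G_y = -16/15  [C, E, G are collinear ∩ 2·signedArea(GEF) = -152/15]
   → G = (-112/15, -16/15)
5. A_x = -8  [2·signedArea(AED) = 16/3 ∩ AG ⟂ CE]
6. A_y = -4/3  [2·signedArea(AED) = 16/3 ∩ AG ⟂ CE]
   → A = (-8, -4/3)

A = (-8, -4/3)
F = (-4, -4)
G = (-112/15, -16/15)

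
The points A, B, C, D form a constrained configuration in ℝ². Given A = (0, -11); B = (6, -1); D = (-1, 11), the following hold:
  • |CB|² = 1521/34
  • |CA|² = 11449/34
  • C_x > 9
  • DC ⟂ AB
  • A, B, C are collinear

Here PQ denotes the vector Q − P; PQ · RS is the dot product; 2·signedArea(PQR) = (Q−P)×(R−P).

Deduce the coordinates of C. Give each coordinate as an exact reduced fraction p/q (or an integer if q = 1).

C = (321/34, 161/34)

1. C_x = 321/34  [A, B, C are collinear ∩ DC ⟂ AB]
2. C_y = 161/34  [A, B, C are collinear ∩ DC ⟂ AB]
   → C = (321/34, 161/34)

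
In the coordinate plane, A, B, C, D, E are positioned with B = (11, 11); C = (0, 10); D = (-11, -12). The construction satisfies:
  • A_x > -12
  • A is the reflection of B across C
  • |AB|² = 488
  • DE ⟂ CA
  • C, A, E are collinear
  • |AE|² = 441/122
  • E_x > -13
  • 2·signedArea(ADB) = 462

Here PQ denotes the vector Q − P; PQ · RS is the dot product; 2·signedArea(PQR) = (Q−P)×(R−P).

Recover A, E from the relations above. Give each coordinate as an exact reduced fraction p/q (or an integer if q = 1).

A = (-11, 9)
E = (-1573/122, 1077/122)

1. A_x = -11  [A is the reflection of B across C]
2. A_y = 9  [A is the reflection of B across C]
   → A = (-11, 9)
3. E_x = -1573/122  [C, A, E are collinear ∩ DE ⟂ CA]
4. E_y = 1077/122  [C, A, E are collinear ∩ DE ⟂ CA]
   → E = (-1573/122, 1077/122)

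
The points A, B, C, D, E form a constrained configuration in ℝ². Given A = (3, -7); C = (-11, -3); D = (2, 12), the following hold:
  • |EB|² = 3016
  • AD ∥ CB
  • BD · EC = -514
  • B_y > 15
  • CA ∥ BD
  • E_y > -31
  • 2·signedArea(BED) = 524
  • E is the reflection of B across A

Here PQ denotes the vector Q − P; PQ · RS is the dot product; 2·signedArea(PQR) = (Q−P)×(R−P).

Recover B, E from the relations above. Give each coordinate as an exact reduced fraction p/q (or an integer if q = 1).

B = (-12, 16)
E = (18, -30)

1. B_x = -12  [CA ∥ BD ∩ AD ∥ CB]
2. B_y = 16  [CA ∥ BD ∩ AD ∥ CB]
   → B = (-12, 16)
3. E_x = 18  [E is the reflection of B across A]
4. E_y = -30  [E is the reflection of B across A]
   → E = (18, -30)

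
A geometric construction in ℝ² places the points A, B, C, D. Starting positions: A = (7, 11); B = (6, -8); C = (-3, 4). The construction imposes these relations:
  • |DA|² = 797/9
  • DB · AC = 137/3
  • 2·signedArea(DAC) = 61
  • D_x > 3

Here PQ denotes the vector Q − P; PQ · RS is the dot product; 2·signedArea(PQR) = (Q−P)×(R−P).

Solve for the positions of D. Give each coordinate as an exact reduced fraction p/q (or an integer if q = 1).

1. D_x = 10/3  [2·signedArea(DAC) = 61 ∩ DB · AC = 137/3]
2. D_y = 7/3  [2·signedArea(DAC) = 61 ∩ DB · AC = 137/3]
   → D = (10/3, 7/3)

D = (10/3, 7/3)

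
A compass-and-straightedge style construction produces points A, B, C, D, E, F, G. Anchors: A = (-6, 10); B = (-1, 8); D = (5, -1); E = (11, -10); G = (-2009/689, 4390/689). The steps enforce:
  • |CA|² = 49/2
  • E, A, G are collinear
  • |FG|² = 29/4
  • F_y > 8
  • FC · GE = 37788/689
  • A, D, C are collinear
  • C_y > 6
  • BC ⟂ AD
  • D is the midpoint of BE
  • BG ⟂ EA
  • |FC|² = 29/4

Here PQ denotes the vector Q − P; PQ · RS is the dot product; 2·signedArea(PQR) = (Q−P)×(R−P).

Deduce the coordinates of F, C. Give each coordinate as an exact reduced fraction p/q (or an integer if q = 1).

1. C_x = -5/2  [A, D, C are collinear ∩ BC ⟂ AD]
2. C_y = 13/2  [A, D, C are collinear ∩ BC ⟂ AD]
   → C = (-5/2, 13/2)
3. F_x = -7/2  [line -9588/689·x + 11280/689·y + -135078/689 = 0 ∩ |FC|² = 29/4]
4. F_y = 9  [line -9588/689·x + 11280/689·y + -135078/689 = 0 ∩ |FC|² = 29/4]
   → F = (-7/2, 9)

C = (-5/2, 13/2)
F = (-7/2, 9)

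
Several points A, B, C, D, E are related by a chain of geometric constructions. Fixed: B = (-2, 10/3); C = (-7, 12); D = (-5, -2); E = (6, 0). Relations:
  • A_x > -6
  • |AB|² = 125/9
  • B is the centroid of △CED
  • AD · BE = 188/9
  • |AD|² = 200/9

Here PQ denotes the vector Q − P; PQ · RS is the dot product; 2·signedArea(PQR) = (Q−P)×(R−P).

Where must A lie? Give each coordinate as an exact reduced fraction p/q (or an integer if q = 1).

A = (-17/3, 8/3)

1. A_x = -17/3  [line -8·x + 10/3·y + -488/9 = 0 ∩ |AD|² = 200/9]
2. A_y = 8/3  [line -8·x + 10/3·y + -488/9 = 0 ∩ |AD|² = 200/9]
   → A = (-17/3, 8/3)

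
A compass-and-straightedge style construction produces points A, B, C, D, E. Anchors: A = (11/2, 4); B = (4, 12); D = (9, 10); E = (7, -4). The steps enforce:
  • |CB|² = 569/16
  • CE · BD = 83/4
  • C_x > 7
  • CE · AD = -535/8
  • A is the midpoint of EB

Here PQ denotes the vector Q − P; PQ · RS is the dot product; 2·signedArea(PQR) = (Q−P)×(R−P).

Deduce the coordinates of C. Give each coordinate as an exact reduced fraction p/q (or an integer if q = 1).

C = (29/4, 7)

1. C_x = 29/4  [CE · AD = -535/8 ∩ CE · BD = 83/4]
2. C_y = 7  [CE · AD = -535/8 ∩ CE · BD = 83/4]
   → C = (29/4, 7)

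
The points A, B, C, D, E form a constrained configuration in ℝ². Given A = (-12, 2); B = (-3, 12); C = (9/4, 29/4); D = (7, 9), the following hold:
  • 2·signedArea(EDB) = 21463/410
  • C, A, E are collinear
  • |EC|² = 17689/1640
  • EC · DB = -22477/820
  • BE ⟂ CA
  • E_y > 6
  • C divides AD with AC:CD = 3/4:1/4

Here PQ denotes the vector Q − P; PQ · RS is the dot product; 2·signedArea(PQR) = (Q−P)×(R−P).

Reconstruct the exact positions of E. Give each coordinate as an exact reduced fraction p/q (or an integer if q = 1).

1. E_x = -341/410  [C, A, E are collinear ∩ BE ⟂ CA]
2. E_y = 2507/410  [C, A, E are collinear ∩ BE ⟂ CA]
   → E = (-341/410, 2507/410)

E = (-341/410, 2507/410)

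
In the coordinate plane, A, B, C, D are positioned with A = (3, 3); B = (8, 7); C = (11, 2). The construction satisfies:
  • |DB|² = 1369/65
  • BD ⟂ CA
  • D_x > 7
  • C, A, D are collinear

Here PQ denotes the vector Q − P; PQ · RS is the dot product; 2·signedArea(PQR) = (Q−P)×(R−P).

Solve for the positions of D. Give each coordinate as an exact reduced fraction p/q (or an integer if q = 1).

1. D_x = 483/65  [C, A, D are collinear ∩ BD ⟂ CA]
2. D_y = 159/65  [C, A, D are collinear ∩ BD ⟂ CA]
   → D = (483/65, 159/65)

D = (483/65, 159/65)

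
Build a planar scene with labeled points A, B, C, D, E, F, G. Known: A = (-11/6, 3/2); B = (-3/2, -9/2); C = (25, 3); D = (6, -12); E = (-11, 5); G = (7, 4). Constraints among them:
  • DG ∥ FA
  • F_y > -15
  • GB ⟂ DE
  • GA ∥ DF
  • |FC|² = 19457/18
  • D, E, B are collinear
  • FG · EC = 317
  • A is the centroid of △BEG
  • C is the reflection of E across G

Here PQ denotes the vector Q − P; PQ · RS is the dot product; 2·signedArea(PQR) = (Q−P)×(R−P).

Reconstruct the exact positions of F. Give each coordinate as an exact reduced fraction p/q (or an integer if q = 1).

F = (-17/6, -29/2)

1. F_x = -17/6  [DG ∥ FA ∩ GA ∥ DF]
2. F_y = -29/2  [DG ∥ FA ∩ GA ∥ DF]
   → F = (-17/6, -29/2)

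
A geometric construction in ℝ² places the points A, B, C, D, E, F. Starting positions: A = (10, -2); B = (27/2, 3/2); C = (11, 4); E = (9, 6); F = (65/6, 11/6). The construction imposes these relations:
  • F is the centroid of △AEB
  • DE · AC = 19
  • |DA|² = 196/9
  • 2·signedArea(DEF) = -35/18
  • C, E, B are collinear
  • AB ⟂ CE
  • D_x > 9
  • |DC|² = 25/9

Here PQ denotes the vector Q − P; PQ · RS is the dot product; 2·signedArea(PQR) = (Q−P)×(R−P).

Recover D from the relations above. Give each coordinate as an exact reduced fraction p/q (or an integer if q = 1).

1. D_x = 10  [2·signedArea(DEF) = -35/18 ∩ DE · AC = 19]
2. D_y = 8/3  [2·signedArea(DEF) = -35/18 ∩ DE · AC = 19]
   → D = (10, 8/3)

D = (10, 8/3)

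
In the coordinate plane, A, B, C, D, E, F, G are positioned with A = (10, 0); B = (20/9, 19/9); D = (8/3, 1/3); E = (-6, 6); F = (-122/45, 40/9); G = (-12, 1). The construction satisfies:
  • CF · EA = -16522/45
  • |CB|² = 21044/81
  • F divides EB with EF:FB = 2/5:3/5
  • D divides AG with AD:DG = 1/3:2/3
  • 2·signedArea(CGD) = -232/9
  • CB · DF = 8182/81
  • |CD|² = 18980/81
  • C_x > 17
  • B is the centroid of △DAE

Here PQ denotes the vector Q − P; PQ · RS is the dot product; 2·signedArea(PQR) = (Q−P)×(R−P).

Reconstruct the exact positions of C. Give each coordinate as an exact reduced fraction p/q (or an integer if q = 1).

1. C_x = 160/9  [CF · EA = -16522/45 ∩ CB · DF = 8182/81]
2. C_y = -19/9  [CF · EA = -16522/45 ∩ CB · DF = 8182/81]
   → C = (160/9, -19/9)

C = (160/9, -19/9)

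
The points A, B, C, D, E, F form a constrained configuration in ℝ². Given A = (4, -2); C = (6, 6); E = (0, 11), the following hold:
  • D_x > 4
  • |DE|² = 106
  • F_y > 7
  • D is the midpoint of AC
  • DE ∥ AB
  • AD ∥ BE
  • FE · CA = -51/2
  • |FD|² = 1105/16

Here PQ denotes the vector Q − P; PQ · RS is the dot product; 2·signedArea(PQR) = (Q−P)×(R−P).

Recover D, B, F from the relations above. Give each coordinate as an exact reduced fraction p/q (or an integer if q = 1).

1. D_x = 5  [D is the midpoint of AC]
2. D_y = 2  [D is the midpoint of AC]
   → D = (5, 2)
3. B_x = -1  [AD ∥ BE ∩ DE ∥ AB]
4. B_y = 7  [AD ∥ BE ∩ DE ∥ AB]
   → B = (-1, 7)
5. F_x = -3/4  [line 2·x + 8·y + -125/2 = 0 ∩ |FD|² = 1105/16]
6. F_y = 8  [line 2·x + 8·y + -125/2 = 0 ∩ |FD|² = 1105/16]
   → F = (-3/4, 8)

B = (-1, 7)
D = (5, 2)
F = (-3/4, 8)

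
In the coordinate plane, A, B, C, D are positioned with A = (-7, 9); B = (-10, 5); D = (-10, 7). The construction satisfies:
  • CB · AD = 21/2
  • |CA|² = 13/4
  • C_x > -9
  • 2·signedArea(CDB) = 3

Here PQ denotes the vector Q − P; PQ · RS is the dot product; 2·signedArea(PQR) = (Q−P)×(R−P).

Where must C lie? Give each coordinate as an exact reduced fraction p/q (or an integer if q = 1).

C = (-17/2, 8)

1. C_x = -17/2  [2·signedArea(CDB) = 3 ∩ CB · AD = 21/2]
2. C_y = 8  [2·signedArea(CDB) = 3 ∩ CB · AD = 21/2]
   → C = (-17/2, 8)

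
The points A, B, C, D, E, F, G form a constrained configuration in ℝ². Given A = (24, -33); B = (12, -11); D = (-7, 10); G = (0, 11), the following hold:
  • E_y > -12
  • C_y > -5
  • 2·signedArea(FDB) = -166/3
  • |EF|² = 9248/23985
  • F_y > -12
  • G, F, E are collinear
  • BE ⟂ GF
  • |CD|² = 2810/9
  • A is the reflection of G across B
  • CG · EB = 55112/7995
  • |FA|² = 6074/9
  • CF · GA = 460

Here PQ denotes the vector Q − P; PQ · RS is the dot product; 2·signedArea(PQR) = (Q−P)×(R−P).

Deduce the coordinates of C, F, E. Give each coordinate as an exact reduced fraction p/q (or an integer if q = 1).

C = (10/3, -13/3)
E = (26419/2665, -31722/2665)
F = (29/3, -34/3)

1. F_x = 29/3  [line 21·x + 19·y + 37/3 = 0 ∩ |FA|² = 6074/9]
2. F_y = -34/3  [line 21·x + 19·y + 37/3 = 0 ∩ |FA|² = 6074/9]
   → F = (29/3, -34/3)
3. E_x = 26419/2665  [G, F, E are collinear ∩ BE ⟂ GF]
4. E_y = -31722/2665  [G, F, E are collinear ∩ BE ⟂ GF]
   → E = (26419/2665, -31722/2665)
5. C_x = 10/3  [CG · EB = 55112/7995 ∩ CF · GA = 460]
6. C_y = -13/3  [CG · EB = 55112/7995 ∩ CF · GA = 460]
   → C = (10/3, -13/3)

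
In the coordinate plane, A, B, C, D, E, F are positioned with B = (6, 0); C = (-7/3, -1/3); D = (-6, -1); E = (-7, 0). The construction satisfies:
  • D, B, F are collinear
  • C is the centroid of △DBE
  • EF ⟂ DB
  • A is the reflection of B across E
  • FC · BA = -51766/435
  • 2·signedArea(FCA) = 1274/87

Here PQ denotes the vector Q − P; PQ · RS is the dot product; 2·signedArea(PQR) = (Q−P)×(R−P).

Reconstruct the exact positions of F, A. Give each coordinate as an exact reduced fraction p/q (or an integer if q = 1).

A = (-20, 0)
F = (-1002/145, -156/145)

1. F_x = -1002/145  [D, B, F are collinear ∩ EF ⟂ DB]
2. F_y = -156/145  [D, B, F are collinear ∩ EF ⟂ DB]
   → F = (-1002/145, -156/145)
3. A_x = -20  [A is the reflection of B across E]
4. A_y = 0  [A is the reflection of B across E]
   → A = (-20, 0)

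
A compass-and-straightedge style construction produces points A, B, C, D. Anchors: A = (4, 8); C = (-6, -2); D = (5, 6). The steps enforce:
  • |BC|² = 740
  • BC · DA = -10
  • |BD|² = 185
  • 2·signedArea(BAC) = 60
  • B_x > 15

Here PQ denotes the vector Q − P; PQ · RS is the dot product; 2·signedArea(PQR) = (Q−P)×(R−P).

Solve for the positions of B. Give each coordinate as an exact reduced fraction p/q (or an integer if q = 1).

1. B_x = 16  [2·signedArea(BAC) = 60 ∩ BC · DA = -10]
2. B_y = 14  [2·signedArea(BAC) = 60 ∩ BC · DA = -10]
   → B = (16, 14)

B = (16, 14)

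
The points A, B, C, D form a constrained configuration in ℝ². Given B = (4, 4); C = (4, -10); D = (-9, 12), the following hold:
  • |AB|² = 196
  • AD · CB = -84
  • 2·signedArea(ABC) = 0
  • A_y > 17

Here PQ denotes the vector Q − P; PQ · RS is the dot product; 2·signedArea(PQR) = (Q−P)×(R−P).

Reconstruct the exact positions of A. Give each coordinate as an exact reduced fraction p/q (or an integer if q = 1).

1. A_x = 4  [2·signedArea(ABC) = 0 ∩ AD · CB = -84]
2. A_y = 18  [2·signedArea(ABC) = 0 ∩ AD · CB = -84]
   → A = (4, 18)

A = (4, 18)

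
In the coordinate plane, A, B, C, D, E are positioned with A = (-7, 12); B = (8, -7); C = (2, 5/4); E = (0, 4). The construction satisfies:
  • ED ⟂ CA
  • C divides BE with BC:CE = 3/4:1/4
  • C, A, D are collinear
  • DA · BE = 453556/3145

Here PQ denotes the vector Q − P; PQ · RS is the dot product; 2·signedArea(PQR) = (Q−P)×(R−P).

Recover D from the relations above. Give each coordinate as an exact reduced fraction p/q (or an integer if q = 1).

1. D_x = -559/3145  [C, A, D are collinear ∩ ED ⟂ CA]
2. D_y = 12112/3145  [C, A, D are collinear ∩ ED ⟂ CA]
   → D = (-559/3145, 12112/3145)

D = (-559/3145, 12112/3145)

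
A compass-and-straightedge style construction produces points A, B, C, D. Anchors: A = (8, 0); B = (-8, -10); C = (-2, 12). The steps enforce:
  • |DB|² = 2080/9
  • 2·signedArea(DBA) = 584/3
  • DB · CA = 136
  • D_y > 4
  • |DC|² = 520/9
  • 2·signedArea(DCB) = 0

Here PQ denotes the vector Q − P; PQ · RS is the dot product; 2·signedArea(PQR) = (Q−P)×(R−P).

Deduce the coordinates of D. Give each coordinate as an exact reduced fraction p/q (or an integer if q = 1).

1. D_x = -4  [2·signedArea(DCB) = 0 ∩ DB · CA = 136]
2. D_y = 14/3  [2·signedArea(DCB) = 0 ∩ DB · CA = 136]
   → D = (-4, 14/3)

D = (-4, 14/3)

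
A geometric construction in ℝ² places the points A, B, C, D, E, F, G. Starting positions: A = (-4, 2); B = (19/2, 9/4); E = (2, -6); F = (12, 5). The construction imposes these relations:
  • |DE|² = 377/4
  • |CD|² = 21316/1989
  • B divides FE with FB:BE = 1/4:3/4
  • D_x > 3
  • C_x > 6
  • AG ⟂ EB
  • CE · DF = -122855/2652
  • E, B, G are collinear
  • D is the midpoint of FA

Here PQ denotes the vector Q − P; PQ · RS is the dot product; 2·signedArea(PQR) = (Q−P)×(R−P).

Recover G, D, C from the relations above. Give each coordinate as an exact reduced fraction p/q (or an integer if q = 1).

1. G_x = 722/221  [E, B, G are collinear ∩ AG ⟂ EB]
2. G_y = -1018/221  [E, B, G are collinear ∩ AG ⟂ EB]
   → G = (722/221, -1018/221)
3. D_x = 4  [D is the midpoint of FA]
4. D_y = 7/2  [D is the midpoint of FA]
   → D = (4, 7/2)
5. C_x = 4258/663  [line -8·x + -3/2·y + 141419/2652 = 0 ∩ |CD|² = 21316/1989]
6. C_y = 1721/1326  [line -8·x + -3/2·y + 141419/2652 = 0 ∩ |CD|² = 21316/1989]
   → C = (4258/663, 1721/1326)

C = (4258/663, 1721/1326)
D = (4, 7/2)
G = (722/221, -1018/221)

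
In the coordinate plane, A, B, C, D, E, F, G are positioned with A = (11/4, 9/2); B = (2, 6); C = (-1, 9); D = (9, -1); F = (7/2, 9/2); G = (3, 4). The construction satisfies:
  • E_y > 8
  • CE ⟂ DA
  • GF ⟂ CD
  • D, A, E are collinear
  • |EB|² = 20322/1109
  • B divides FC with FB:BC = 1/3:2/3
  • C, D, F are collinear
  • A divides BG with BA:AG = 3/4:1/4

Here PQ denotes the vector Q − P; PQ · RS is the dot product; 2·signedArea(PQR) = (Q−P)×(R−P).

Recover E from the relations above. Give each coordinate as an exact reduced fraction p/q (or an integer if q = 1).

1. E_x = -1769/1109  [D, A, E are collinear ∩ CE ⟂ DA]
2. E_y = 9231/1109  [D, A, E are collinear ∩ CE ⟂ DA]
   → E = (-1769/1109, 9231/1109)

E = (-1769/1109, 9231/1109)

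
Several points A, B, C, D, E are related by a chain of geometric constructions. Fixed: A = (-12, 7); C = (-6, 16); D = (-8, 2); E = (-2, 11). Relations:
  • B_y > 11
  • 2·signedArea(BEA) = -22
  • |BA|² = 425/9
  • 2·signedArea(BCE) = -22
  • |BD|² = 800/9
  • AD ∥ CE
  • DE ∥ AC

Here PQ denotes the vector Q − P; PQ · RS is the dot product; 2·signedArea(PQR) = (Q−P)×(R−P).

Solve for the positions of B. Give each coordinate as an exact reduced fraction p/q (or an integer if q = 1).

B = (-20/3, 34/3)

1. B_x = -20/3  [2·signedArea(BCE) = -22 ∩ 2·signedArea(BEA) = -22]
2. B_y = 34/3  [2·signedArea(BCE) = -22 ∩ 2·signedArea(BEA) = -22]
   → B = (-20/3, 34/3)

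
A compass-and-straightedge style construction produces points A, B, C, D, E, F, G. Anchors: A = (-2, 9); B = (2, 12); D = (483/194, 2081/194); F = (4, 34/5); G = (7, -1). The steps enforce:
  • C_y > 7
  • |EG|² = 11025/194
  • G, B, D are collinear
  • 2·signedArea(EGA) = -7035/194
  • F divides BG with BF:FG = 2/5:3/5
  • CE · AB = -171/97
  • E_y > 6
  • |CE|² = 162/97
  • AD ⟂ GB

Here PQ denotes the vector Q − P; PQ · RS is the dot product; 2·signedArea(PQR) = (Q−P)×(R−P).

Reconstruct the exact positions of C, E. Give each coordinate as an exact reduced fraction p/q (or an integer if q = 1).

1. E_x = 833/194  [line -10·x + -9·y + 18869/194 = 0 ∩ |EG|² = 11025/194]
2. E_y = 1171/194  [line -10·x + -9·y + 18869/194 = 0 ∩ |EG|² = 11025/194]
   → E = (833/194, 1171/194)
3. C_x = 743/194  [line -4·x + -3·y + 7187/194 = 0 ∩ |CE|² = 162/97]
4. C_y = 1405/194  [line -4·x + -3·y + 7187/194 = 0 ∩ |CE|² = 162/97]
   → C = (743/194, 1405/194)

C = (743/194, 1405/194)
E = (833/194, 1171/194)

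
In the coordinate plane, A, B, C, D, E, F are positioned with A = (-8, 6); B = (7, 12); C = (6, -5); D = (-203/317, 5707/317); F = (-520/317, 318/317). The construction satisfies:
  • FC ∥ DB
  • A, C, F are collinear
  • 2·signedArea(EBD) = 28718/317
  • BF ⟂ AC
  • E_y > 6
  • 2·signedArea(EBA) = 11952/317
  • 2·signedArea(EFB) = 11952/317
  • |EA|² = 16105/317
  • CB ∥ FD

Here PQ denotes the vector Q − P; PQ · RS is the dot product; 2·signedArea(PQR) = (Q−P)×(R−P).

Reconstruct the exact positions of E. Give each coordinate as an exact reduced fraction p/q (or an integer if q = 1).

E = (-279/317, 2008/317)

1. E_x = -279/317  [2·signedArea(EFB) = 11952/317 ∩ 2·signedArea(EBD) = 28718/317]
2. E_y = 2008/317  [2·signedArea(EFB) = 11952/317 ∩ 2·signedArea(EBD) = 28718/317]
   → E = (-279/317, 2008/317)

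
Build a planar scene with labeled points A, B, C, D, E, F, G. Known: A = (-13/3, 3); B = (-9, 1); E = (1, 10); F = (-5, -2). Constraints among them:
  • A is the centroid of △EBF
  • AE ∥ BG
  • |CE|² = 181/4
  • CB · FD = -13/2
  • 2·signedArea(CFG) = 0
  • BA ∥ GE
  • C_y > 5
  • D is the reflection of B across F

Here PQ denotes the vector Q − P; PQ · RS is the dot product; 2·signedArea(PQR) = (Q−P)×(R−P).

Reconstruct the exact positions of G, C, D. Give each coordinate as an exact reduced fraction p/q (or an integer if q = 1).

C = (-4, 11/2)
D = (-1, -5)
G = (-11/3, 8)

1. G_x = -11/3  [BA ∥ GE ∩ AE ∥ BG]
2. G_y = 8  [BA ∥ GE ∩ AE ∥ BG]
   → G = (-11/3, 8)
3. D_x = -1  [D is the reflection of B across F]
4. D_y = -5  [D is the reflection of B across F]
   → D = (-1, -5)
5. C_x = -4  [2·signedArea(CFG) = 0 ∩ CB · FD = -13/2]
6. C_y = 11/2  [2·signedArea(CFG) = 0 ∩ CB · FD = -13/2]
   → C = (-4, 11/2)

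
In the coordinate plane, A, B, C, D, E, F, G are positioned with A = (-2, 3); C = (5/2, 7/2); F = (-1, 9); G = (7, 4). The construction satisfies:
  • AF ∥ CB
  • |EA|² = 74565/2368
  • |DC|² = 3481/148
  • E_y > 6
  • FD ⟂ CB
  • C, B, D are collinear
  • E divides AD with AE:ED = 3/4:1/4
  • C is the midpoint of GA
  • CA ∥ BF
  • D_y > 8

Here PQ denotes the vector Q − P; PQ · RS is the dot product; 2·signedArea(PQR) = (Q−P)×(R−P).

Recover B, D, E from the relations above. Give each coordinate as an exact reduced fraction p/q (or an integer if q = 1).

1. B_x = 7/2  [CA ∥ BF ∩ AF ∥ CB]
2. B_y = 19/2  [CA ∥ BF ∩ AF ∥ CB]
   → B = (7/2, 19/2)
3. D_x = 122/37  [C, B, D are collinear ∩ FD ⟂ CB]
4. D_y = 613/74  [C, B, D are collinear ∩ FD ⟂ CB]
   → D = (122/37, 613/74)
5. E_x = 73/37  [E divides AD with AE:ED = 3/4:1/4]
6. E_y = 2061/296  [E divides AD with AE:ED = 3/4:1/4]
   → E = (73/37, 2061/296)

B = (7/2, 19/2)
D = (122/37, 613/74)
E = (73/37, 2061/296)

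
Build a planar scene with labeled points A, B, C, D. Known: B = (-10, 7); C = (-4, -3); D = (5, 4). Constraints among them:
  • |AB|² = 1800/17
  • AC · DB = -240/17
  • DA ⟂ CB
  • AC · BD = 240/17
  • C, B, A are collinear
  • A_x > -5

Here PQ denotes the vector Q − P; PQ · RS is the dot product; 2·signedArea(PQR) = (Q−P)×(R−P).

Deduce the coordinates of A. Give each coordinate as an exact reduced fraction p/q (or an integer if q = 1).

A = (-80/17, -31/17)

1. A_x = -80/17  [C, B, A are collinear ∩ DA ⟂ CB]
2. A_y = -31/17  [C, B, A are collinear ∩ DA ⟂ CB]
   → A = (-80/17, -31/17)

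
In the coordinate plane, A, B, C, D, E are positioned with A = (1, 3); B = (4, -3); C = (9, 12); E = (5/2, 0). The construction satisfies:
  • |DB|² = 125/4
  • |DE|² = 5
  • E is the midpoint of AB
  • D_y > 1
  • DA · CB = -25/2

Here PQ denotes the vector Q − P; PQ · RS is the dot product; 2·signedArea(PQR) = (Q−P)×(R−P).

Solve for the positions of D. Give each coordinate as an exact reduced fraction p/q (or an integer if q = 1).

D = (3/2, 2)

1. D_x = 3/2  [line 5·x + 15·y + -75/2 = 0 ∩ |DB|² = 125/4]
2. D_y = 2  [line 5·x + 15·y + -75/2 = 0 ∩ |DB|² = 125/4]
   → D = (3/2, 2)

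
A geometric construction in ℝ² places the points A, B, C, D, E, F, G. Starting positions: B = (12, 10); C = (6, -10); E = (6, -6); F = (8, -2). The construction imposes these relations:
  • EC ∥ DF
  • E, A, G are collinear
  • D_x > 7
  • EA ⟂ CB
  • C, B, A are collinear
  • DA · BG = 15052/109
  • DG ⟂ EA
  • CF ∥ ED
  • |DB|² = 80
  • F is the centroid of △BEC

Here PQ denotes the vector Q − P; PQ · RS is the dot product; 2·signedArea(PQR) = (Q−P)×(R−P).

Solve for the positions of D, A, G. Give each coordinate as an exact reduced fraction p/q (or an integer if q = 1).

A = (774/109, -690/109)
D = (8, 2)
G = (614/109, -642/109)

1. D_x = 8  [EC ∥ DF ∩ CF ∥ ED]
2. D_y = 2  [EC ∥ DF ∩ CF ∥ ED]
   → D = (8, 2)
3. A_x = 774/109  [C, B, A are collinear ∩ EA ⟂ CB]
4. A_y = -690/109  [C, B, A are collinear ∩ EA ⟂ CB]
   → A = (774/109, -690/109)
5. G_x = 614/109  [E, A, G are collinear ∩ DG ⟂ EA]
6. G_y = -642/109  [E, A, G are collinear ∩ DG ⟂ EA]
   → G = (614/109, -642/109)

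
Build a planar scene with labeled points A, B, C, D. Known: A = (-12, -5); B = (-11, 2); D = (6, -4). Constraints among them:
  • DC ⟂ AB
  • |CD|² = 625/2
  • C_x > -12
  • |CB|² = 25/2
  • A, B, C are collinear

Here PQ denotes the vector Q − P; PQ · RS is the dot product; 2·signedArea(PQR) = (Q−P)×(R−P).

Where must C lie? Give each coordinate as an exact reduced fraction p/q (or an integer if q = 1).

1. C_x = -23/2  [A, B, C are collinear ∩ DC ⟂ AB]
2. C_y = -3/2  [A, B, C are collinear ∩ DC ⟂ AB]
   → C = (-23/2, -3/2)

C = (-23/2, -3/2)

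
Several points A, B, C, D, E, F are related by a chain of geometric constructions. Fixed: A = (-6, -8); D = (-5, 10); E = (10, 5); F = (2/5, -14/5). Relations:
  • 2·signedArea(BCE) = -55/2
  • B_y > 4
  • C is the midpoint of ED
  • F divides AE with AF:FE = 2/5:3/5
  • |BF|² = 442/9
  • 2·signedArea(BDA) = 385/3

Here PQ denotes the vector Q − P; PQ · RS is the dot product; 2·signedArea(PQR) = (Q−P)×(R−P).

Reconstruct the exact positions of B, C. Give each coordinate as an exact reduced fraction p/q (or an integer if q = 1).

B = (9/5, 61/15)
C = (5/2, 15/2)

1. B_x = 9/5  [line 18·x + -1·y + -85/3 = 0 ∩ |BF|² = 442/9]
2. B_y = 61/15  [line 18·x + -1·y + -85/3 = 0 ∩ |BF|² = 442/9]
   → B = (9/5, 61/15)
3. C_x = 5/2  [2·signedArea(BCE) = -55/2 ∩ C is the midpoint of ED]
4. C_y = 15/2  [2·signedArea(BCE) = -55/2 ∩ C is the midpoint of ED]
   → C = (5/2, 15/2)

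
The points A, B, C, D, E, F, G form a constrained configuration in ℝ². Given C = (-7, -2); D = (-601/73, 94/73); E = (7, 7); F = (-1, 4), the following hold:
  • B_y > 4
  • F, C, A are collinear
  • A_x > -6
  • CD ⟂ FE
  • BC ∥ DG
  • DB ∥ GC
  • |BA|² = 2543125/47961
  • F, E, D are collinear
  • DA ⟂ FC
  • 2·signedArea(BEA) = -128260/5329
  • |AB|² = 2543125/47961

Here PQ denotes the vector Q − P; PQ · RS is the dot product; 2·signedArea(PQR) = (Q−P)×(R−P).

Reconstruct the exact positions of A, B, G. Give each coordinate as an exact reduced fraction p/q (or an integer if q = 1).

A = (-436/73, -71/73)
B = (-163/219, 299/73)
G = (-3173/219, -351/73)

1. A_x = -436/73  [F, C, A are collinear ∩ DA ⟂ FC]
2. A_y = -71/73  [F, C, A are collinear ∩ DA ⟂ FC]
   → A = (-436/73, -71/73)
3. B_x = -163/219  [line 582/73·x + -947/73·y + 314775/5329 = 0 ∩ |BA|² = 2543125/47961]
4. B_y = 299/73  [line 582/73·x + -947/73·y + 314775/5329 = 0 ∩ |BA|² = 2543125/47961]
   → B = (-163/219, 299/73)
5. G_x = -3173/219  [DB ∥ GC ∩ BC ∥ DG]
6. G_y = -351/73  [DB ∥ GC ∩ BC ∥ DG]
   → G = (-3173/219, -351/73)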